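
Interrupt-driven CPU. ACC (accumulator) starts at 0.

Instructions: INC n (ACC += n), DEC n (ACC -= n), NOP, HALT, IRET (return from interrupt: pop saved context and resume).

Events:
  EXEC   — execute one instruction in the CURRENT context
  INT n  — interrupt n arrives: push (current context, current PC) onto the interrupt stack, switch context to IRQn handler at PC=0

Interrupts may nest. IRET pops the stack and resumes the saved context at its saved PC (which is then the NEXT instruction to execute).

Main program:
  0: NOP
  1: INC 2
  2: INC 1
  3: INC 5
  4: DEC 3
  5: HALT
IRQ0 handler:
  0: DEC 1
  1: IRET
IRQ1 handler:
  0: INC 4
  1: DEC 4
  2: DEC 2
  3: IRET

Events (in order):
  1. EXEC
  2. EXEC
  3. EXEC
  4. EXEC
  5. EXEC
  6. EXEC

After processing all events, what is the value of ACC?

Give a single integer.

Event 1 (EXEC): [MAIN] PC=0: NOP
Event 2 (EXEC): [MAIN] PC=1: INC 2 -> ACC=2
Event 3 (EXEC): [MAIN] PC=2: INC 1 -> ACC=3
Event 4 (EXEC): [MAIN] PC=3: INC 5 -> ACC=8
Event 5 (EXEC): [MAIN] PC=4: DEC 3 -> ACC=5
Event 6 (EXEC): [MAIN] PC=5: HALT

Answer: 5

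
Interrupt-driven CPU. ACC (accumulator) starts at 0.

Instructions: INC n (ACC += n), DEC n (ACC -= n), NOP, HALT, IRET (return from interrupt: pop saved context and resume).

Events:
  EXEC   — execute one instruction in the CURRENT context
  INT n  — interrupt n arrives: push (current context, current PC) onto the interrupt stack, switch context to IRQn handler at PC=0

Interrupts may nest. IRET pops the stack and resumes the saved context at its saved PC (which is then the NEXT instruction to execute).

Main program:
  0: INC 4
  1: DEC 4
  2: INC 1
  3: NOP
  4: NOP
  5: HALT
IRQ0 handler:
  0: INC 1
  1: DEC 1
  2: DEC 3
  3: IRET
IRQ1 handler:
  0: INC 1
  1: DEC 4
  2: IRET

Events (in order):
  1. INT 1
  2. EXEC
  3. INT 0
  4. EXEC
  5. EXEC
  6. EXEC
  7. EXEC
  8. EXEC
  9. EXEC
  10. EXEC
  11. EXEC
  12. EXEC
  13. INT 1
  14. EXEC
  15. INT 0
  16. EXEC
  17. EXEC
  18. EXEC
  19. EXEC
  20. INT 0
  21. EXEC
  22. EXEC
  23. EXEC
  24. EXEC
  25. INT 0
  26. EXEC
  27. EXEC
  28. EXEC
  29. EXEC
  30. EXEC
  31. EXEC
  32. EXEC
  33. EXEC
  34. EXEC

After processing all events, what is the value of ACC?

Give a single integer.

Event 1 (INT 1): INT 1 arrives: push (MAIN, PC=0), enter IRQ1 at PC=0 (depth now 1)
Event 2 (EXEC): [IRQ1] PC=0: INC 1 -> ACC=1
Event 3 (INT 0): INT 0 arrives: push (IRQ1, PC=1), enter IRQ0 at PC=0 (depth now 2)
Event 4 (EXEC): [IRQ0] PC=0: INC 1 -> ACC=2
Event 5 (EXEC): [IRQ0] PC=1: DEC 1 -> ACC=1
Event 6 (EXEC): [IRQ0] PC=2: DEC 3 -> ACC=-2
Event 7 (EXEC): [IRQ0] PC=3: IRET -> resume IRQ1 at PC=1 (depth now 1)
Event 8 (EXEC): [IRQ1] PC=1: DEC 4 -> ACC=-6
Event 9 (EXEC): [IRQ1] PC=2: IRET -> resume MAIN at PC=0 (depth now 0)
Event 10 (EXEC): [MAIN] PC=0: INC 4 -> ACC=-2
Event 11 (EXEC): [MAIN] PC=1: DEC 4 -> ACC=-6
Event 12 (EXEC): [MAIN] PC=2: INC 1 -> ACC=-5
Event 13 (INT 1): INT 1 arrives: push (MAIN, PC=3), enter IRQ1 at PC=0 (depth now 1)
Event 14 (EXEC): [IRQ1] PC=0: INC 1 -> ACC=-4
Event 15 (INT 0): INT 0 arrives: push (IRQ1, PC=1), enter IRQ0 at PC=0 (depth now 2)
Event 16 (EXEC): [IRQ0] PC=0: INC 1 -> ACC=-3
Event 17 (EXEC): [IRQ0] PC=1: DEC 1 -> ACC=-4
Event 18 (EXEC): [IRQ0] PC=2: DEC 3 -> ACC=-7
Event 19 (EXEC): [IRQ0] PC=3: IRET -> resume IRQ1 at PC=1 (depth now 1)
Event 20 (INT 0): INT 0 arrives: push (IRQ1, PC=1), enter IRQ0 at PC=0 (depth now 2)
Event 21 (EXEC): [IRQ0] PC=0: INC 1 -> ACC=-6
Event 22 (EXEC): [IRQ0] PC=1: DEC 1 -> ACC=-7
Event 23 (EXEC): [IRQ0] PC=2: DEC 3 -> ACC=-10
Event 24 (EXEC): [IRQ0] PC=3: IRET -> resume IRQ1 at PC=1 (depth now 1)
Event 25 (INT 0): INT 0 arrives: push (IRQ1, PC=1), enter IRQ0 at PC=0 (depth now 2)
Event 26 (EXEC): [IRQ0] PC=0: INC 1 -> ACC=-9
Event 27 (EXEC): [IRQ0] PC=1: DEC 1 -> ACC=-10
Event 28 (EXEC): [IRQ0] PC=2: DEC 3 -> ACC=-13
Event 29 (EXEC): [IRQ0] PC=3: IRET -> resume IRQ1 at PC=1 (depth now 1)
Event 30 (EXEC): [IRQ1] PC=1: DEC 4 -> ACC=-17
Event 31 (EXEC): [IRQ1] PC=2: IRET -> resume MAIN at PC=3 (depth now 0)
Event 32 (EXEC): [MAIN] PC=3: NOP
Event 33 (EXEC): [MAIN] PC=4: NOP
Event 34 (EXEC): [MAIN] PC=5: HALT

Answer: -17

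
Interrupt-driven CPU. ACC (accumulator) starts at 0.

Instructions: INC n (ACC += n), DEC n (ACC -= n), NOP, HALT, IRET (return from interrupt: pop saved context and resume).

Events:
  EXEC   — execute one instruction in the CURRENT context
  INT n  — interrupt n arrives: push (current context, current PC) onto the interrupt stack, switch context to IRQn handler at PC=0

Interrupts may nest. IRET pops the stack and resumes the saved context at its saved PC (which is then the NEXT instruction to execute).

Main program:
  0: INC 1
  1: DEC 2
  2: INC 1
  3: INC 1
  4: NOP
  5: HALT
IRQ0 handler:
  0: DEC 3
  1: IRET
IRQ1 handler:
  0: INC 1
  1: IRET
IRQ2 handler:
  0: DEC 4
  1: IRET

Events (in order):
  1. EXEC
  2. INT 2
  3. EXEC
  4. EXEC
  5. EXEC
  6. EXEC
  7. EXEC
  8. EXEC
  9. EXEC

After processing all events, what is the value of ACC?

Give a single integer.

Event 1 (EXEC): [MAIN] PC=0: INC 1 -> ACC=1
Event 2 (INT 2): INT 2 arrives: push (MAIN, PC=1), enter IRQ2 at PC=0 (depth now 1)
Event 3 (EXEC): [IRQ2] PC=0: DEC 4 -> ACC=-3
Event 4 (EXEC): [IRQ2] PC=1: IRET -> resume MAIN at PC=1 (depth now 0)
Event 5 (EXEC): [MAIN] PC=1: DEC 2 -> ACC=-5
Event 6 (EXEC): [MAIN] PC=2: INC 1 -> ACC=-4
Event 7 (EXEC): [MAIN] PC=3: INC 1 -> ACC=-3
Event 8 (EXEC): [MAIN] PC=4: NOP
Event 9 (EXEC): [MAIN] PC=5: HALT

Answer: -3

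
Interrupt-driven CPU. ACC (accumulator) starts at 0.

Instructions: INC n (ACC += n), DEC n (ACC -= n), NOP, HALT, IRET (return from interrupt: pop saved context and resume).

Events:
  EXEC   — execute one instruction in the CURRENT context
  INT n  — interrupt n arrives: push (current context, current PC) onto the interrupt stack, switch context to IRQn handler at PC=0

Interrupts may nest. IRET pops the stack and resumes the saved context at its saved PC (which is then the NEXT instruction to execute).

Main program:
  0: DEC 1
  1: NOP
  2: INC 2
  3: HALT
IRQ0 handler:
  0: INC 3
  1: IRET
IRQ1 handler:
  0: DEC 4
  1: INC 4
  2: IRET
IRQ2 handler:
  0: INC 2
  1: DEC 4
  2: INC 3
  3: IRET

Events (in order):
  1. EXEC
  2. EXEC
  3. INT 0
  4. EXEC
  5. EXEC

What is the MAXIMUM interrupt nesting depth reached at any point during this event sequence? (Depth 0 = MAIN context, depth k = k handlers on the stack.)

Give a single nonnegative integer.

Event 1 (EXEC): [MAIN] PC=0: DEC 1 -> ACC=-1 [depth=0]
Event 2 (EXEC): [MAIN] PC=1: NOP [depth=0]
Event 3 (INT 0): INT 0 arrives: push (MAIN, PC=2), enter IRQ0 at PC=0 (depth now 1) [depth=1]
Event 4 (EXEC): [IRQ0] PC=0: INC 3 -> ACC=2 [depth=1]
Event 5 (EXEC): [IRQ0] PC=1: IRET -> resume MAIN at PC=2 (depth now 0) [depth=0]
Max depth observed: 1

Answer: 1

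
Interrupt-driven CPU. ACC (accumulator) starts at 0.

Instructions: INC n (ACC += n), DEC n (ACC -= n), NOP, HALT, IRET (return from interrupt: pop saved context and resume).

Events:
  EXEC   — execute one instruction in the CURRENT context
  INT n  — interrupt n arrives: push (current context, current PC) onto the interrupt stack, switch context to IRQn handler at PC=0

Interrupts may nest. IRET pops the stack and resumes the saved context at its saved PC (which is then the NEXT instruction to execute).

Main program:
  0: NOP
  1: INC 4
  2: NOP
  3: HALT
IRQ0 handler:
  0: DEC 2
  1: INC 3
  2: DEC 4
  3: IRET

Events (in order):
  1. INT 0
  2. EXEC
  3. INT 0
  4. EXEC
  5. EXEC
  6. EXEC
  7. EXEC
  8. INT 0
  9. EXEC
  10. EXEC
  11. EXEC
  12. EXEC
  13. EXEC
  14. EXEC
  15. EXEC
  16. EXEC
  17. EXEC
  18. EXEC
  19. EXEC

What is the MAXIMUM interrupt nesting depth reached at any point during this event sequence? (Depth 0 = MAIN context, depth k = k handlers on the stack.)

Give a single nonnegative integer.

Answer: 2

Derivation:
Event 1 (INT 0): INT 0 arrives: push (MAIN, PC=0), enter IRQ0 at PC=0 (depth now 1) [depth=1]
Event 2 (EXEC): [IRQ0] PC=0: DEC 2 -> ACC=-2 [depth=1]
Event 3 (INT 0): INT 0 arrives: push (IRQ0, PC=1), enter IRQ0 at PC=0 (depth now 2) [depth=2]
Event 4 (EXEC): [IRQ0] PC=0: DEC 2 -> ACC=-4 [depth=2]
Event 5 (EXEC): [IRQ0] PC=1: INC 3 -> ACC=-1 [depth=2]
Event 6 (EXEC): [IRQ0] PC=2: DEC 4 -> ACC=-5 [depth=2]
Event 7 (EXEC): [IRQ0] PC=3: IRET -> resume IRQ0 at PC=1 (depth now 1) [depth=1]
Event 8 (INT 0): INT 0 arrives: push (IRQ0, PC=1), enter IRQ0 at PC=0 (depth now 2) [depth=2]
Event 9 (EXEC): [IRQ0] PC=0: DEC 2 -> ACC=-7 [depth=2]
Event 10 (EXEC): [IRQ0] PC=1: INC 3 -> ACC=-4 [depth=2]
Event 11 (EXEC): [IRQ0] PC=2: DEC 4 -> ACC=-8 [depth=2]
Event 12 (EXEC): [IRQ0] PC=3: IRET -> resume IRQ0 at PC=1 (depth now 1) [depth=1]
Event 13 (EXEC): [IRQ0] PC=1: INC 3 -> ACC=-5 [depth=1]
Event 14 (EXEC): [IRQ0] PC=2: DEC 4 -> ACC=-9 [depth=1]
Event 15 (EXEC): [IRQ0] PC=3: IRET -> resume MAIN at PC=0 (depth now 0) [depth=0]
Event 16 (EXEC): [MAIN] PC=0: NOP [depth=0]
Event 17 (EXEC): [MAIN] PC=1: INC 4 -> ACC=-5 [depth=0]
Event 18 (EXEC): [MAIN] PC=2: NOP [depth=0]
Event 19 (EXEC): [MAIN] PC=3: HALT [depth=0]
Max depth observed: 2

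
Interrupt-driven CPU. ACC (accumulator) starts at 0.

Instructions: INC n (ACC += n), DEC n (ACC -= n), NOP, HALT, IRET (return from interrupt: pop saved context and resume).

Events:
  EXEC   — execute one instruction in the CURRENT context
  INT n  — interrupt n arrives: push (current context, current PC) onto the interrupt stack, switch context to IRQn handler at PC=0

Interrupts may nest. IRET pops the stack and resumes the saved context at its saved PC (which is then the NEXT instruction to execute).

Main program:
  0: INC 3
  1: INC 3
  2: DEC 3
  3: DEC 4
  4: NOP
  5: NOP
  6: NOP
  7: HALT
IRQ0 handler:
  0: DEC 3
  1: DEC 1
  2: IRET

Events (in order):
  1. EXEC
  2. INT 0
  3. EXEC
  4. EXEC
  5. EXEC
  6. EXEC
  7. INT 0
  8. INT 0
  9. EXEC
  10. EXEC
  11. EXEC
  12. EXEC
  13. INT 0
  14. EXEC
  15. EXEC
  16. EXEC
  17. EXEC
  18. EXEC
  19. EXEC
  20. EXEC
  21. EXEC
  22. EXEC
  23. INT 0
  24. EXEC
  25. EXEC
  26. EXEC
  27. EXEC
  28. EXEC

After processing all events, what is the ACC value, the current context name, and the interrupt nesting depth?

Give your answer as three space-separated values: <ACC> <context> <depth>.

Answer: -21 MAIN 0

Derivation:
Event 1 (EXEC): [MAIN] PC=0: INC 3 -> ACC=3
Event 2 (INT 0): INT 0 arrives: push (MAIN, PC=1), enter IRQ0 at PC=0 (depth now 1)
Event 3 (EXEC): [IRQ0] PC=0: DEC 3 -> ACC=0
Event 4 (EXEC): [IRQ0] PC=1: DEC 1 -> ACC=-1
Event 5 (EXEC): [IRQ0] PC=2: IRET -> resume MAIN at PC=1 (depth now 0)
Event 6 (EXEC): [MAIN] PC=1: INC 3 -> ACC=2
Event 7 (INT 0): INT 0 arrives: push (MAIN, PC=2), enter IRQ0 at PC=0 (depth now 1)
Event 8 (INT 0): INT 0 arrives: push (IRQ0, PC=0), enter IRQ0 at PC=0 (depth now 2)
Event 9 (EXEC): [IRQ0] PC=0: DEC 3 -> ACC=-1
Event 10 (EXEC): [IRQ0] PC=1: DEC 1 -> ACC=-2
Event 11 (EXEC): [IRQ0] PC=2: IRET -> resume IRQ0 at PC=0 (depth now 1)
Event 12 (EXEC): [IRQ0] PC=0: DEC 3 -> ACC=-5
Event 13 (INT 0): INT 0 arrives: push (IRQ0, PC=1), enter IRQ0 at PC=0 (depth now 2)
Event 14 (EXEC): [IRQ0] PC=0: DEC 3 -> ACC=-8
Event 15 (EXEC): [IRQ0] PC=1: DEC 1 -> ACC=-9
Event 16 (EXEC): [IRQ0] PC=2: IRET -> resume IRQ0 at PC=1 (depth now 1)
Event 17 (EXEC): [IRQ0] PC=1: DEC 1 -> ACC=-10
Event 18 (EXEC): [IRQ0] PC=2: IRET -> resume MAIN at PC=2 (depth now 0)
Event 19 (EXEC): [MAIN] PC=2: DEC 3 -> ACC=-13
Event 20 (EXEC): [MAIN] PC=3: DEC 4 -> ACC=-17
Event 21 (EXEC): [MAIN] PC=4: NOP
Event 22 (EXEC): [MAIN] PC=5: NOP
Event 23 (INT 0): INT 0 arrives: push (MAIN, PC=6), enter IRQ0 at PC=0 (depth now 1)
Event 24 (EXEC): [IRQ0] PC=0: DEC 3 -> ACC=-20
Event 25 (EXEC): [IRQ0] PC=1: DEC 1 -> ACC=-21
Event 26 (EXEC): [IRQ0] PC=2: IRET -> resume MAIN at PC=6 (depth now 0)
Event 27 (EXEC): [MAIN] PC=6: NOP
Event 28 (EXEC): [MAIN] PC=7: HALT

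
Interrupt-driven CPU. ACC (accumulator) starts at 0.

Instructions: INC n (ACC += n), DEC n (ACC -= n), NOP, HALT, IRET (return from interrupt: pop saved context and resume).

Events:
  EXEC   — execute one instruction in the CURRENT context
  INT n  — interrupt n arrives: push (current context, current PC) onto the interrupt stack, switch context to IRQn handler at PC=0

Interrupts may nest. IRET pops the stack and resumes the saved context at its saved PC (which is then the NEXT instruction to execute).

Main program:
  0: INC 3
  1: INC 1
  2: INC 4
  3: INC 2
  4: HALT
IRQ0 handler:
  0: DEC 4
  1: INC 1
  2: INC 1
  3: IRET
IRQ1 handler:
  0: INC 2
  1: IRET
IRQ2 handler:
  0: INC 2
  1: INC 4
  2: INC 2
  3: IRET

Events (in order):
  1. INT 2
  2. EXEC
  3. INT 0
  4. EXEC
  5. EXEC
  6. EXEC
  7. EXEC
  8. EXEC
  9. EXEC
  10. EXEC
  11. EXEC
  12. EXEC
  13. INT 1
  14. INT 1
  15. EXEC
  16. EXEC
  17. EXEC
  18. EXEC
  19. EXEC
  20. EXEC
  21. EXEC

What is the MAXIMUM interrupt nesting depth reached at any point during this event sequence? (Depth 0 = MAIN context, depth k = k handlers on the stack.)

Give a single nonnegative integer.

Event 1 (INT 2): INT 2 arrives: push (MAIN, PC=0), enter IRQ2 at PC=0 (depth now 1) [depth=1]
Event 2 (EXEC): [IRQ2] PC=0: INC 2 -> ACC=2 [depth=1]
Event 3 (INT 0): INT 0 arrives: push (IRQ2, PC=1), enter IRQ0 at PC=0 (depth now 2) [depth=2]
Event 4 (EXEC): [IRQ0] PC=0: DEC 4 -> ACC=-2 [depth=2]
Event 5 (EXEC): [IRQ0] PC=1: INC 1 -> ACC=-1 [depth=2]
Event 6 (EXEC): [IRQ0] PC=2: INC 1 -> ACC=0 [depth=2]
Event 7 (EXEC): [IRQ0] PC=3: IRET -> resume IRQ2 at PC=1 (depth now 1) [depth=1]
Event 8 (EXEC): [IRQ2] PC=1: INC 4 -> ACC=4 [depth=1]
Event 9 (EXEC): [IRQ2] PC=2: INC 2 -> ACC=6 [depth=1]
Event 10 (EXEC): [IRQ2] PC=3: IRET -> resume MAIN at PC=0 (depth now 0) [depth=0]
Event 11 (EXEC): [MAIN] PC=0: INC 3 -> ACC=9 [depth=0]
Event 12 (EXEC): [MAIN] PC=1: INC 1 -> ACC=10 [depth=0]
Event 13 (INT 1): INT 1 arrives: push (MAIN, PC=2), enter IRQ1 at PC=0 (depth now 1) [depth=1]
Event 14 (INT 1): INT 1 arrives: push (IRQ1, PC=0), enter IRQ1 at PC=0 (depth now 2) [depth=2]
Event 15 (EXEC): [IRQ1] PC=0: INC 2 -> ACC=12 [depth=2]
Event 16 (EXEC): [IRQ1] PC=1: IRET -> resume IRQ1 at PC=0 (depth now 1) [depth=1]
Event 17 (EXEC): [IRQ1] PC=0: INC 2 -> ACC=14 [depth=1]
Event 18 (EXEC): [IRQ1] PC=1: IRET -> resume MAIN at PC=2 (depth now 0) [depth=0]
Event 19 (EXEC): [MAIN] PC=2: INC 4 -> ACC=18 [depth=0]
Event 20 (EXEC): [MAIN] PC=3: INC 2 -> ACC=20 [depth=0]
Event 21 (EXEC): [MAIN] PC=4: HALT [depth=0]
Max depth observed: 2

Answer: 2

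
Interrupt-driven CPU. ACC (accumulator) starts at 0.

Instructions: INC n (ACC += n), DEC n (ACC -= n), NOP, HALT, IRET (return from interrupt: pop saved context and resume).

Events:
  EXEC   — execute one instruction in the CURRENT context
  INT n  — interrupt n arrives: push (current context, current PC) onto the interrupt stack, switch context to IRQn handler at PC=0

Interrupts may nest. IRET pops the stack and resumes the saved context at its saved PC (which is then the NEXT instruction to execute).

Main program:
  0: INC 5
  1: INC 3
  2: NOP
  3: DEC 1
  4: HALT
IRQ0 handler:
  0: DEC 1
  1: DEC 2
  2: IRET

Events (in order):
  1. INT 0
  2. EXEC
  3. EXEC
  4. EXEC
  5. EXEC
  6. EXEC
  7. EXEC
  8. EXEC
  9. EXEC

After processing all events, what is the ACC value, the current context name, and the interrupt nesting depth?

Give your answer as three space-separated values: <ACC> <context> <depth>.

Event 1 (INT 0): INT 0 arrives: push (MAIN, PC=0), enter IRQ0 at PC=0 (depth now 1)
Event 2 (EXEC): [IRQ0] PC=0: DEC 1 -> ACC=-1
Event 3 (EXEC): [IRQ0] PC=1: DEC 2 -> ACC=-3
Event 4 (EXEC): [IRQ0] PC=2: IRET -> resume MAIN at PC=0 (depth now 0)
Event 5 (EXEC): [MAIN] PC=0: INC 5 -> ACC=2
Event 6 (EXEC): [MAIN] PC=1: INC 3 -> ACC=5
Event 7 (EXEC): [MAIN] PC=2: NOP
Event 8 (EXEC): [MAIN] PC=3: DEC 1 -> ACC=4
Event 9 (EXEC): [MAIN] PC=4: HALT

Answer: 4 MAIN 0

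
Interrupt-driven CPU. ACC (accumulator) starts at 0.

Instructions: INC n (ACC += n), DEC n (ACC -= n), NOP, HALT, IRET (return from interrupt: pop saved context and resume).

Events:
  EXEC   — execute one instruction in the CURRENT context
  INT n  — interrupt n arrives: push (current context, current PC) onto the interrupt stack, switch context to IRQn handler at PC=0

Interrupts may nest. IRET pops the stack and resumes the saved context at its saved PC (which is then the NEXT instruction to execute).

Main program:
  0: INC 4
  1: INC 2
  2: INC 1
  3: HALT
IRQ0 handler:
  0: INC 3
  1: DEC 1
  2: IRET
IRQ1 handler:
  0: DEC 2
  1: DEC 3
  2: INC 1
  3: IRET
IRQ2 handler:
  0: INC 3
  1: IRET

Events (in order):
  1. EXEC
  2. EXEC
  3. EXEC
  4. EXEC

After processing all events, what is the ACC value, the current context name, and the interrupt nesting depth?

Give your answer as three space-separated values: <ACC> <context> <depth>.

Answer: 7 MAIN 0

Derivation:
Event 1 (EXEC): [MAIN] PC=0: INC 4 -> ACC=4
Event 2 (EXEC): [MAIN] PC=1: INC 2 -> ACC=6
Event 3 (EXEC): [MAIN] PC=2: INC 1 -> ACC=7
Event 4 (EXEC): [MAIN] PC=3: HALT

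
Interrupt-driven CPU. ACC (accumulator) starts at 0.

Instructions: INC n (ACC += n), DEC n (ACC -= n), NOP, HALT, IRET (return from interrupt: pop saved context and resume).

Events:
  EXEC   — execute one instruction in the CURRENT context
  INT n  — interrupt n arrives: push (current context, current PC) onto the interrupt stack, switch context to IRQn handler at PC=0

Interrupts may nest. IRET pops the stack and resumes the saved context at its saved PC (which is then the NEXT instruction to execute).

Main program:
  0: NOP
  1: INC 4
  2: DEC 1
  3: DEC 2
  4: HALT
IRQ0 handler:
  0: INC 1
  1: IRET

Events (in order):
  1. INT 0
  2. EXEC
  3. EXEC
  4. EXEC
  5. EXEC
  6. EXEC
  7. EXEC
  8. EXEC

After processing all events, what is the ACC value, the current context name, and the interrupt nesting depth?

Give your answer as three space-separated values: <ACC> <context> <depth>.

Event 1 (INT 0): INT 0 arrives: push (MAIN, PC=0), enter IRQ0 at PC=0 (depth now 1)
Event 2 (EXEC): [IRQ0] PC=0: INC 1 -> ACC=1
Event 3 (EXEC): [IRQ0] PC=1: IRET -> resume MAIN at PC=0 (depth now 0)
Event 4 (EXEC): [MAIN] PC=0: NOP
Event 5 (EXEC): [MAIN] PC=1: INC 4 -> ACC=5
Event 6 (EXEC): [MAIN] PC=2: DEC 1 -> ACC=4
Event 7 (EXEC): [MAIN] PC=3: DEC 2 -> ACC=2
Event 8 (EXEC): [MAIN] PC=4: HALT

Answer: 2 MAIN 0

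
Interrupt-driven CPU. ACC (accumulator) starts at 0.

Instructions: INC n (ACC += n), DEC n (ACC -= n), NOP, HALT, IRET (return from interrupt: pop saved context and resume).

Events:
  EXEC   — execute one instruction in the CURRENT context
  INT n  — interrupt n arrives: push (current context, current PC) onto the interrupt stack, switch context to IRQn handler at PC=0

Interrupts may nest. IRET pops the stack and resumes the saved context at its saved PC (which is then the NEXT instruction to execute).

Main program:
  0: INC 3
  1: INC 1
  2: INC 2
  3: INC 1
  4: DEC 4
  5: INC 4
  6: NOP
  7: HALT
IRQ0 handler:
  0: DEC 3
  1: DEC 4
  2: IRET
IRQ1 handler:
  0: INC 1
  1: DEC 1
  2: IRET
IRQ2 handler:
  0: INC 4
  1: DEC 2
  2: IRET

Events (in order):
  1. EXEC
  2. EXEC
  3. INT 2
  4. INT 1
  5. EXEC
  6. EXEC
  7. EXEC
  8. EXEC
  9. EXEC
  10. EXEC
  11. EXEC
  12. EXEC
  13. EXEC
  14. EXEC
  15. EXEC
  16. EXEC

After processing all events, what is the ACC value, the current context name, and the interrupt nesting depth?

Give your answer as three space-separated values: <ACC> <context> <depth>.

Answer: 9 MAIN 0

Derivation:
Event 1 (EXEC): [MAIN] PC=0: INC 3 -> ACC=3
Event 2 (EXEC): [MAIN] PC=1: INC 1 -> ACC=4
Event 3 (INT 2): INT 2 arrives: push (MAIN, PC=2), enter IRQ2 at PC=0 (depth now 1)
Event 4 (INT 1): INT 1 arrives: push (IRQ2, PC=0), enter IRQ1 at PC=0 (depth now 2)
Event 5 (EXEC): [IRQ1] PC=0: INC 1 -> ACC=5
Event 6 (EXEC): [IRQ1] PC=1: DEC 1 -> ACC=4
Event 7 (EXEC): [IRQ1] PC=2: IRET -> resume IRQ2 at PC=0 (depth now 1)
Event 8 (EXEC): [IRQ2] PC=0: INC 4 -> ACC=8
Event 9 (EXEC): [IRQ2] PC=1: DEC 2 -> ACC=6
Event 10 (EXEC): [IRQ2] PC=2: IRET -> resume MAIN at PC=2 (depth now 0)
Event 11 (EXEC): [MAIN] PC=2: INC 2 -> ACC=8
Event 12 (EXEC): [MAIN] PC=3: INC 1 -> ACC=9
Event 13 (EXEC): [MAIN] PC=4: DEC 4 -> ACC=5
Event 14 (EXEC): [MAIN] PC=5: INC 4 -> ACC=9
Event 15 (EXEC): [MAIN] PC=6: NOP
Event 16 (EXEC): [MAIN] PC=7: HALT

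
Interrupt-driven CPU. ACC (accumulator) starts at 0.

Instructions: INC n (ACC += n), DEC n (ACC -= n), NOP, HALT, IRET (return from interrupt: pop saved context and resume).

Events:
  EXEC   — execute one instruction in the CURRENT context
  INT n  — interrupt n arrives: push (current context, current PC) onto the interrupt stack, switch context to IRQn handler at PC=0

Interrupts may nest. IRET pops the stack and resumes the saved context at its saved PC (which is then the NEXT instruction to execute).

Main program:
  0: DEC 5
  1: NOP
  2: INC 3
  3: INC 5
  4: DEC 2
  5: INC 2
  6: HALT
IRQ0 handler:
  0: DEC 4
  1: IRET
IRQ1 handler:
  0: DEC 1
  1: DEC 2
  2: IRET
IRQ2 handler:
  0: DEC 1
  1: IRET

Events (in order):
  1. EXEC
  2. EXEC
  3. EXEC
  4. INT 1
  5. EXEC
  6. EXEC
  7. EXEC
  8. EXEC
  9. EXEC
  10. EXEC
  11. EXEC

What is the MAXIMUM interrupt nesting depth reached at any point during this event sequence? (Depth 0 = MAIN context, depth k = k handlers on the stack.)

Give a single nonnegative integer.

Event 1 (EXEC): [MAIN] PC=0: DEC 5 -> ACC=-5 [depth=0]
Event 2 (EXEC): [MAIN] PC=1: NOP [depth=0]
Event 3 (EXEC): [MAIN] PC=2: INC 3 -> ACC=-2 [depth=0]
Event 4 (INT 1): INT 1 arrives: push (MAIN, PC=3), enter IRQ1 at PC=0 (depth now 1) [depth=1]
Event 5 (EXEC): [IRQ1] PC=0: DEC 1 -> ACC=-3 [depth=1]
Event 6 (EXEC): [IRQ1] PC=1: DEC 2 -> ACC=-5 [depth=1]
Event 7 (EXEC): [IRQ1] PC=2: IRET -> resume MAIN at PC=3 (depth now 0) [depth=0]
Event 8 (EXEC): [MAIN] PC=3: INC 5 -> ACC=0 [depth=0]
Event 9 (EXEC): [MAIN] PC=4: DEC 2 -> ACC=-2 [depth=0]
Event 10 (EXEC): [MAIN] PC=5: INC 2 -> ACC=0 [depth=0]
Event 11 (EXEC): [MAIN] PC=6: HALT [depth=0]
Max depth observed: 1

Answer: 1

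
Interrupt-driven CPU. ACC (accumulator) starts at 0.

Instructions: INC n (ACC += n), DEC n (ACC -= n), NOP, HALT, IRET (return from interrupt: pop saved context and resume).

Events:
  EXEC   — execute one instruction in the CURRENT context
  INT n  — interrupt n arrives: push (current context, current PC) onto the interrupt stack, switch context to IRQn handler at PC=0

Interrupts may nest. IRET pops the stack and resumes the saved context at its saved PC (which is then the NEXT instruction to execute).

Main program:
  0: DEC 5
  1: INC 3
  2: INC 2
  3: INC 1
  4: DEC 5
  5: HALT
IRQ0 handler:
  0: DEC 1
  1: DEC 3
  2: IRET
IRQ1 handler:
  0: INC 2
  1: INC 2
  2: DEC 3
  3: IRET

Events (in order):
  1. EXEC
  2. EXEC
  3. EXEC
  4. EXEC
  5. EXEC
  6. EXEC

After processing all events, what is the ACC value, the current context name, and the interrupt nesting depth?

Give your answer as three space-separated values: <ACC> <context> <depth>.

Answer: -4 MAIN 0

Derivation:
Event 1 (EXEC): [MAIN] PC=0: DEC 5 -> ACC=-5
Event 2 (EXEC): [MAIN] PC=1: INC 3 -> ACC=-2
Event 3 (EXEC): [MAIN] PC=2: INC 2 -> ACC=0
Event 4 (EXEC): [MAIN] PC=3: INC 1 -> ACC=1
Event 5 (EXEC): [MAIN] PC=4: DEC 5 -> ACC=-4
Event 6 (EXEC): [MAIN] PC=5: HALT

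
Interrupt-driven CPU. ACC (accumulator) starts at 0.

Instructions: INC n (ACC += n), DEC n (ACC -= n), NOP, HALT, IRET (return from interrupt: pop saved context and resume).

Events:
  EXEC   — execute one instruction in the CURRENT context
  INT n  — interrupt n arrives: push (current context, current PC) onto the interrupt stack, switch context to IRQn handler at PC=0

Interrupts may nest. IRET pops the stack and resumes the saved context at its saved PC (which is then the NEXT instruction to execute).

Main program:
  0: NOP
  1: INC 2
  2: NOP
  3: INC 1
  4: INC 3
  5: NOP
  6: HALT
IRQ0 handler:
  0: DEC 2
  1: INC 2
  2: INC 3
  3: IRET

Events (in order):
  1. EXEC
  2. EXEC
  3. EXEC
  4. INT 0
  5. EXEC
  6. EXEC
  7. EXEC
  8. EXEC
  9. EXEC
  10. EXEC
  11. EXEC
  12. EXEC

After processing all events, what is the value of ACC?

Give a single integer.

Event 1 (EXEC): [MAIN] PC=0: NOP
Event 2 (EXEC): [MAIN] PC=1: INC 2 -> ACC=2
Event 3 (EXEC): [MAIN] PC=2: NOP
Event 4 (INT 0): INT 0 arrives: push (MAIN, PC=3), enter IRQ0 at PC=0 (depth now 1)
Event 5 (EXEC): [IRQ0] PC=0: DEC 2 -> ACC=0
Event 6 (EXEC): [IRQ0] PC=1: INC 2 -> ACC=2
Event 7 (EXEC): [IRQ0] PC=2: INC 3 -> ACC=5
Event 8 (EXEC): [IRQ0] PC=3: IRET -> resume MAIN at PC=3 (depth now 0)
Event 9 (EXEC): [MAIN] PC=3: INC 1 -> ACC=6
Event 10 (EXEC): [MAIN] PC=4: INC 3 -> ACC=9
Event 11 (EXEC): [MAIN] PC=5: NOP
Event 12 (EXEC): [MAIN] PC=6: HALT

Answer: 9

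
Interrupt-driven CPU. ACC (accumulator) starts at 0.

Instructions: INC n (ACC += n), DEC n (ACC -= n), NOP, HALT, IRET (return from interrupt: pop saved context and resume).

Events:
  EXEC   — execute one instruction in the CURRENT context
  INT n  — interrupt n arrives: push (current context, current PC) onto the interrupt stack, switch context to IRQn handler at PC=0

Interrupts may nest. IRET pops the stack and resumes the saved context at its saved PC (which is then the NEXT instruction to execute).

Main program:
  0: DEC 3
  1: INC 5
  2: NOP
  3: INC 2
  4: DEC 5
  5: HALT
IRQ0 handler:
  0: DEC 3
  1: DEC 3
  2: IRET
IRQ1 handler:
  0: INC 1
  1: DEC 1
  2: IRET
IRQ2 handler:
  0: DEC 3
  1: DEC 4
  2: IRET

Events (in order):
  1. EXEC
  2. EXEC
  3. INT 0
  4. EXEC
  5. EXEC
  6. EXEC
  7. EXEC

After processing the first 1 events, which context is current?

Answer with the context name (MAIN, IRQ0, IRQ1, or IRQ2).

Event 1 (EXEC): [MAIN] PC=0: DEC 3 -> ACC=-3

Answer: MAIN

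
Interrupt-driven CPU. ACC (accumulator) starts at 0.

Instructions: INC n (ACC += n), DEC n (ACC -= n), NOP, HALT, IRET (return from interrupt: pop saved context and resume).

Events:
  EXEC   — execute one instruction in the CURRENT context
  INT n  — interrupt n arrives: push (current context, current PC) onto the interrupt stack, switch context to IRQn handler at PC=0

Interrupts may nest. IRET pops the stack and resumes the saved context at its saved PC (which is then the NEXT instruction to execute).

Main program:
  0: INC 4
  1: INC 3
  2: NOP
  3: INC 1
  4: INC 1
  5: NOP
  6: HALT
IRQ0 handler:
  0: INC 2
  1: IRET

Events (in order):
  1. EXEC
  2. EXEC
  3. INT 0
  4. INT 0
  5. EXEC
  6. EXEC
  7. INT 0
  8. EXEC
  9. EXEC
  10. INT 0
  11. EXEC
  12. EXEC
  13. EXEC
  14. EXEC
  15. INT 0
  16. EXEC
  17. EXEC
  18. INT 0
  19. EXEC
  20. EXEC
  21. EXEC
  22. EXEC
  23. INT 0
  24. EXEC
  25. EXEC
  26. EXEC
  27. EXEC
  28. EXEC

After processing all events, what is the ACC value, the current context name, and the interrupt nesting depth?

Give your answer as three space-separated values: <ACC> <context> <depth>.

Event 1 (EXEC): [MAIN] PC=0: INC 4 -> ACC=4
Event 2 (EXEC): [MAIN] PC=1: INC 3 -> ACC=7
Event 3 (INT 0): INT 0 arrives: push (MAIN, PC=2), enter IRQ0 at PC=0 (depth now 1)
Event 4 (INT 0): INT 0 arrives: push (IRQ0, PC=0), enter IRQ0 at PC=0 (depth now 2)
Event 5 (EXEC): [IRQ0] PC=0: INC 2 -> ACC=9
Event 6 (EXEC): [IRQ0] PC=1: IRET -> resume IRQ0 at PC=0 (depth now 1)
Event 7 (INT 0): INT 0 arrives: push (IRQ0, PC=0), enter IRQ0 at PC=0 (depth now 2)
Event 8 (EXEC): [IRQ0] PC=0: INC 2 -> ACC=11
Event 9 (EXEC): [IRQ0] PC=1: IRET -> resume IRQ0 at PC=0 (depth now 1)
Event 10 (INT 0): INT 0 arrives: push (IRQ0, PC=0), enter IRQ0 at PC=0 (depth now 2)
Event 11 (EXEC): [IRQ0] PC=0: INC 2 -> ACC=13
Event 12 (EXEC): [IRQ0] PC=1: IRET -> resume IRQ0 at PC=0 (depth now 1)
Event 13 (EXEC): [IRQ0] PC=0: INC 2 -> ACC=15
Event 14 (EXEC): [IRQ0] PC=1: IRET -> resume MAIN at PC=2 (depth now 0)
Event 15 (INT 0): INT 0 arrives: push (MAIN, PC=2), enter IRQ0 at PC=0 (depth now 1)
Event 16 (EXEC): [IRQ0] PC=0: INC 2 -> ACC=17
Event 17 (EXEC): [IRQ0] PC=1: IRET -> resume MAIN at PC=2 (depth now 0)
Event 18 (INT 0): INT 0 arrives: push (MAIN, PC=2), enter IRQ0 at PC=0 (depth now 1)
Event 19 (EXEC): [IRQ0] PC=0: INC 2 -> ACC=19
Event 20 (EXEC): [IRQ0] PC=1: IRET -> resume MAIN at PC=2 (depth now 0)
Event 21 (EXEC): [MAIN] PC=2: NOP
Event 22 (EXEC): [MAIN] PC=3: INC 1 -> ACC=20
Event 23 (INT 0): INT 0 arrives: push (MAIN, PC=4), enter IRQ0 at PC=0 (depth now 1)
Event 24 (EXEC): [IRQ0] PC=0: INC 2 -> ACC=22
Event 25 (EXEC): [IRQ0] PC=1: IRET -> resume MAIN at PC=4 (depth now 0)
Event 26 (EXEC): [MAIN] PC=4: INC 1 -> ACC=23
Event 27 (EXEC): [MAIN] PC=5: NOP
Event 28 (EXEC): [MAIN] PC=6: HALT

Answer: 23 MAIN 0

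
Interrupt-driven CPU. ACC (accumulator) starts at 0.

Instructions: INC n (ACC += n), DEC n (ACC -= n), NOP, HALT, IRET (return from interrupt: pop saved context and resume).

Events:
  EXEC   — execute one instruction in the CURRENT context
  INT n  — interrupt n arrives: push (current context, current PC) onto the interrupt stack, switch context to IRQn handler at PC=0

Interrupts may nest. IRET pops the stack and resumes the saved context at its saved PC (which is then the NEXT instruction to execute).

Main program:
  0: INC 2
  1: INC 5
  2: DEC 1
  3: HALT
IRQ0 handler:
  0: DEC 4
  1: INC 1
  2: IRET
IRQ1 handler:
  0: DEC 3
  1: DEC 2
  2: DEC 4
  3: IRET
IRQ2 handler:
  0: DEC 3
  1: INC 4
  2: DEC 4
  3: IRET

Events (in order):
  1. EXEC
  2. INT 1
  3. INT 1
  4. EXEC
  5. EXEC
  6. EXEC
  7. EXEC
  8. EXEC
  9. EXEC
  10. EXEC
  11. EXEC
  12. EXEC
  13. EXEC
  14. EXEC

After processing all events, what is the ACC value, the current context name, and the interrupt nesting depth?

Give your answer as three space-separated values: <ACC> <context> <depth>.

Event 1 (EXEC): [MAIN] PC=0: INC 2 -> ACC=2
Event 2 (INT 1): INT 1 arrives: push (MAIN, PC=1), enter IRQ1 at PC=0 (depth now 1)
Event 3 (INT 1): INT 1 arrives: push (IRQ1, PC=0), enter IRQ1 at PC=0 (depth now 2)
Event 4 (EXEC): [IRQ1] PC=0: DEC 3 -> ACC=-1
Event 5 (EXEC): [IRQ1] PC=1: DEC 2 -> ACC=-3
Event 6 (EXEC): [IRQ1] PC=2: DEC 4 -> ACC=-7
Event 7 (EXEC): [IRQ1] PC=3: IRET -> resume IRQ1 at PC=0 (depth now 1)
Event 8 (EXEC): [IRQ1] PC=0: DEC 3 -> ACC=-10
Event 9 (EXEC): [IRQ1] PC=1: DEC 2 -> ACC=-12
Event 10 (EXEC): [IRQ1] PC=2: DEC 4 -> ACC=-16
Event 11 (EXEC): [IRQ1] PC=3: IRET -> resume MAIN at PC=1 (depth now 0)
Event 12 (EXEC): [MAIN] PC=1: INC 5 -> ACC=-11
Event 13 (EXEC): [MAIN] PC=2: DEC 1 -> ACC=-12
Event 14 (EXEC): [MAIN] PC=3: HALT

Answer: -12 MAIN 0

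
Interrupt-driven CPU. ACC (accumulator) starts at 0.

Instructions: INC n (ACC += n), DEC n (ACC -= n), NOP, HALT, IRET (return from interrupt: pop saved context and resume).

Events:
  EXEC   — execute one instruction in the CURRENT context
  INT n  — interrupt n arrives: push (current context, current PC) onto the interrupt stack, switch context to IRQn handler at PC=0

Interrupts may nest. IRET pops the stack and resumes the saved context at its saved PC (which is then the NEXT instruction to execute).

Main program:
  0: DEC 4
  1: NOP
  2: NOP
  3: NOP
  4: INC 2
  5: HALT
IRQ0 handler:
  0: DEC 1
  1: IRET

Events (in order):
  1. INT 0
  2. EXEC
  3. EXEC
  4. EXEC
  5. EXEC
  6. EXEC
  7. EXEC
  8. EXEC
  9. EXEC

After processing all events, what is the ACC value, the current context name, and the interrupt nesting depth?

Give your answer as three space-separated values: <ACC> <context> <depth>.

Answer: -3 MAIN 0

Derivation:
Event 1 (INT 0): INT 0 arrives: push (MAIN, PC=0), enter IRQ0 at PC=0 (depth now 1)
Event 2 (EXEC): [IRQ0] PC=0: DEC 1 -> ACC=-1
Event 3 (EXEC): [IRQ0] PC=1: IRET -> resume MAIN at PC=0 (depth now 0)
Event 4 (EXEC): [MAIN] PC=0: DEC 4 -> ACC=-5
Event 5 (EXEC): [MAIN] PC=1: NOP
Event 6 (EXEC): [MAIN] PC=2: NOP
Event 7 (EXEC): [MAIN] PC=3: NOP
Event 8 (EXEC): [MAIN] PC=4: INC 2 -> ACC=-3
Event 9 (EXEC): [MAIN] PC=5: HALT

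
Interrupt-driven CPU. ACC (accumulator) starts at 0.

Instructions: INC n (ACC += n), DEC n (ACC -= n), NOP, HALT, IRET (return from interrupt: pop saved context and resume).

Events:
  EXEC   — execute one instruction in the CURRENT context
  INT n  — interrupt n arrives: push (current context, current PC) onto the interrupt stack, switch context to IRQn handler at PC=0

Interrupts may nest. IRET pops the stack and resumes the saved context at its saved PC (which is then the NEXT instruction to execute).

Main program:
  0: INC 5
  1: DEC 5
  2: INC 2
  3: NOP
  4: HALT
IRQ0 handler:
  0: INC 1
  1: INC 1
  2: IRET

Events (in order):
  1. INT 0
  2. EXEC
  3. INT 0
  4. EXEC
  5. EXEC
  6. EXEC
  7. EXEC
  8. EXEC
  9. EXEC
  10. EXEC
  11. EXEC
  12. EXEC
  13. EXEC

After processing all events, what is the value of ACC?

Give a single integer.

Answer: 6

Derivation:
Event 1 (INT 0): INT 0 arrives: push (MAIN, PC=0), enter IRQ0 at PC=0 (depth now 1)
Event 2 (EXEC): [IRQ0] PC=0: INC 1 -> ACC=1
Event 3 (INT 0): INT 0 arrives: push (IRQ0, PC=1), enter IRQ0 at PC=0 (depth now 2)
Event 4 (EXEC): [IRQ0] PC=0: INC 1 -> ACC=2
Event 5 (EXEC): [IRQ0] PC=1: INC 1 -> ACC=3
Event 6 (EXEC): [IRQ0] PC=2: IRET -> resume IRQ0 at PC=1 (depth now 1)
Event 7 (EXEC): [IRQ0] PC=1: INC 1 -> ACC=4
Event 8 (EXEC): [IRQ0] PC=2: IRET -> resume MAIN at PC=0 (depth now 0)
Event 9 (EXEC): [MAIN] PC=0: INC 5 -> ACC=9
Event 10 (EXEC): [MAIN] PC=1: DEC 5 -> ACC=4
Event 11 (EXEC): [MAIN] PC=2: INC 2 -> ACC=6
Event 12 (EXEC): [MAIN] PC=3: NOP
Event 13 (EXEC): [MAIN] PC=4: HALT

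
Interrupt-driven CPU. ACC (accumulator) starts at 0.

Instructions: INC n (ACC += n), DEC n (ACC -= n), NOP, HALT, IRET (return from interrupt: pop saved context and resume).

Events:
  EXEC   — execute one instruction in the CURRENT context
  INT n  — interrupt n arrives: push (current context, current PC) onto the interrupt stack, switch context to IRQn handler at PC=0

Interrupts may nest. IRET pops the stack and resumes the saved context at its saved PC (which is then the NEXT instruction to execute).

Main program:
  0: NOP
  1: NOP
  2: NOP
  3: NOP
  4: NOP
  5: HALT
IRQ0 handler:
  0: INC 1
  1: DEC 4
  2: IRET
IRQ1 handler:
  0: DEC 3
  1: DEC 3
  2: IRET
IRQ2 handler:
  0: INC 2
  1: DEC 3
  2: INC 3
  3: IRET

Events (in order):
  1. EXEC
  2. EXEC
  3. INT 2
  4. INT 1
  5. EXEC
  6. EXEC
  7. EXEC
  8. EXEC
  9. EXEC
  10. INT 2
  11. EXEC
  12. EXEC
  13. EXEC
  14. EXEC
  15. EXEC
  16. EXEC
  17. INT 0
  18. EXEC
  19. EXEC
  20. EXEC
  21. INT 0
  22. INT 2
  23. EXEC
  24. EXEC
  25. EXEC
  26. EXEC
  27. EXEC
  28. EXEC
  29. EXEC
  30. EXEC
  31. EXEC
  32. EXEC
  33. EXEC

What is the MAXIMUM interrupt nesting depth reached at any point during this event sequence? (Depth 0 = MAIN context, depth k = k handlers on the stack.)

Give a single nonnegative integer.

Event 1 (EXEC): [MAIN] PC=0: NOP [depth=0]
Event 2 (EXEC): [MAIN] PC=1: NOP [depth=0]
Event 3 (INT 2): INT 2 arrives: push (MAIN, PC=2), enter IRQ2 at PC=0 (depth now 1) [depth=1]
Event 4 (INT 1): INT 1 arrives: push (IRQ2, PC=0), enter IRQ1 at PC=0 (depth now 2) [depth=2]
Event 5 (EXEC): [IRQ1] PC=0: DEC 3 -> ACC=-3 [depth=2]
Event 6 (EXEC): [IRQ1] PC=1: DEC 3 -> ACC=-6 [depth=2]
Event 7 (EXEC): [IRQ1] PC=2: IRET -> resume IRQ2 at PC=0 (depth now 1) [depth=1]
Event 8 (EXEC): [IRQ2] PC=0: INC 2 -> ACC=-4 [depth=1]
Event 9 (EXEC): [IRQ2] PC=1: DEC 3 -> ACC=-7 [depth=1]
Event 10 (INT 2): INT 2 arrives: push (IRQ2, PC=2), enter IRQ2 at PC=0 (depth now 2) [depth=2]
Event 11 (EXEC): [IRQ2] PC=0: INC 2 -> ACC=-5 [depth=2]
Event 12 (EXEC): [IRQ2] PC=1: DEC 3 -> ACC=-8 [depth=2]
Event 13 (EXEC): [IRQ2] PC=2: INC 3 -> ACC=-5 [depth=2]
Event 14 (EXEC): [IRQ2] PC=3: IRET -> resume IRQ2 at PC=2 (depth now 1) [depth=1]
Event 15 (EXEC): [IRQ2] PC=2: INC 3 -> ACC=-2 [depth=1]
Event 16 (EXEC): [IRQ2] PC=3: IRET -> resume MAIN at PC=2 (depth now 0) [depth=0]
Event 17 (INT 0): INT 0 arrives: push (MAIN, PC=2), enter IRQ0 at PC=0 (depth now 1) [depth=1]
Event 18 (EXEC): [IRQ0] PC=0: INC 1 -> ACC=-1 [depth=1]
Event 19 (EXEC): [IRQ0] PC=1: DEC 4 -> ACC=-5 [depth=1]
Event 20 (EXEC): [IRQ0] PC=2: IRET -> resume MAIN at PC=2 (depth now 0) [depth=0]
Event 21 (INT 0): INT 0 arrives: push (MAIN, PC=2), enter IRQ0 at PC=0 (depth now 1) [depth=1]
Event 22 (INT 2): INT 2 arrives: push (IRQ0, PC=0), enter IRQ2 at PC=0 (depth now 2) [depth=2]
Event 23 (EXEC): [IRQ2] PC=0: INC 2 -> ACC=-3 [depth=2]
Event 24 (EXEC): [IRQ2] PC=1: DEC 3 -> ACC=-6 [depth=2]
Event 25 (EXEC): [IRQ2] PC=2: INC 3 -> ACC=-3 [depth=2]
Event 26 (EXEC): [IRQ2] PC=3: IRET -> resume IRQ0 at PC=0 (depth now 1) [depth=1]
Event 27 (EXEC): [IRQ0] PC=0: INC 1 -> ACC=-2 [depth=1]
Event 28 (EXEC): [IRQ0] PC=1: DEC 4 -> ACC=-6 [depth=1]
Event 29 (EXEC): [IRQ0] PC=2: IRET -> resume MAIN at PC=2 (depth now 0) [depth=0]
Event 30 (EXEC): [MAIN] PC=2: NOP [depth=0]
Event 31 (EXEC): [MAIN] PC=3: NOP [depth=0]
Event 32 (EXEC): [MAIN] PC=4: NOP [depth=0]
Event 33 (EXEC): [MAIN] PC=5: HALT [depth=0]
Max depth observed: 2

Answer: 2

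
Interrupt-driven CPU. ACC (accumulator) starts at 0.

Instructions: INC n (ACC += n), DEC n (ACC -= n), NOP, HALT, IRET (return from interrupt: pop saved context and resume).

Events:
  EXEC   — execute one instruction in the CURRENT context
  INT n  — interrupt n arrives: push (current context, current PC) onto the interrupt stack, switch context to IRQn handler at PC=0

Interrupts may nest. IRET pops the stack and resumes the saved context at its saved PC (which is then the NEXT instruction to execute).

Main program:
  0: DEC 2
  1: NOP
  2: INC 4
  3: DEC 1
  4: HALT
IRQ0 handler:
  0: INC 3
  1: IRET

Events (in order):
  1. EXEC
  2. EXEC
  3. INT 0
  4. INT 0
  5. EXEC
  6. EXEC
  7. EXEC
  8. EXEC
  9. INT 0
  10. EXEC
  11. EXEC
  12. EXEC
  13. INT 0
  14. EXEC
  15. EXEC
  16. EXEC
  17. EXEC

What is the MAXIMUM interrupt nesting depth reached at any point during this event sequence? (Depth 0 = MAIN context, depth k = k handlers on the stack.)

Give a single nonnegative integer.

Answer: 2

Derivation:
Event 1 (EXEC): [MAIN] PC=0: DEC 2 -> ACC=-2 [depth=0]
Event 2 (EXEC): [MAIN] PC=1: NOP [depth=0]
Event 3 (INT 0): INT 0 arrives: push (MAIN, PC=2), enter IRQ0 at PC=0 (depth now 1) [depth=1]
Event 4 (INT 0): INT 0 arrives: push (IRQ0, PC=0), enter IRQ0 at PC=0 (depth now 2) [depth=2]
Event 5 (EXEC): [IRQ0] PC=0: INC 3 -> ACC=1 [depth=2]
Event 6 (EXEC): [IRQ0] PC=1: IRET -> resume IRQ0 at PC=0 (depth now 1) [depth=1]
Event 7 (EXEC): [IRQ0] PC=0: INC 3 -> ACC=4 [depth=1]
Event 8 (EXEC): [IRQ0] PC=1: IRET -> resume MAIN at PC=2 (depth now 0) [depth=0]
Event 9 (INT 0): INT 0 arrives: push (MAIN, PC=2), enter IRQ0 at PC=0 (depth now 1) [depth=1]
Event 10 (EXEC): [IRQ0] PC=0: INC 3 -> ACC=7 [depth=1]
Event 11 (EXEC): [IRQ0] PC=1: IRET -> resume MAIN at PC=2 (depth now 0) [depth=0]
Event 12 (EXEC): [MAIN] PC=2: INC 4 -> ACC=11 [depth=0]
Event 13 (INT 0): INT 0 arrives: push (MAIN, PC=3), enter IRQ0 at PC=0 (depth now 1) [depth=1]
Event 14 (EXEC): [IRQ0] PC=0: INC 3 -> ACC=14 [depth=1]
Event 15 (EXEC): [IRQ0] PC=1: IRET -> resume MAIN at PC=3 (depth now 0) [depth=0]
Event 16 (EXEC): [MAIN] PC=3: DEC 1 -> ACC=13 [depth=0]
Event 17 (EXEC): [MAIN] PC=4: HALT [depth=0]
Max depth observed: 2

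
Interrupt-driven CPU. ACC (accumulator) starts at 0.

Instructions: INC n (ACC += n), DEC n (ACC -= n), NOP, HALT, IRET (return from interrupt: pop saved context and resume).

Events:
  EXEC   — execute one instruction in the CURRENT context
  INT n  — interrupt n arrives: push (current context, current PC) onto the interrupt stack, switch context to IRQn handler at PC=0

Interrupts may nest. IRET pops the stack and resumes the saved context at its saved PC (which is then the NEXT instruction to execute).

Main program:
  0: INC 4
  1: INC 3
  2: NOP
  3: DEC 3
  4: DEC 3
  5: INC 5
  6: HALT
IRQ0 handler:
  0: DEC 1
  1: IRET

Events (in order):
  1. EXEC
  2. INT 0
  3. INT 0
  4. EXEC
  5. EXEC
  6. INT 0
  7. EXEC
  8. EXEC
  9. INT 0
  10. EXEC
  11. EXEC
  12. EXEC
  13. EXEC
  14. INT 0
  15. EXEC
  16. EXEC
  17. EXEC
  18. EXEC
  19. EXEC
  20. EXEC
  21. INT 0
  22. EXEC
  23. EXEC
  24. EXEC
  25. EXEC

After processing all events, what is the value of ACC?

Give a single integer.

Event 1 (EXEC): [MAIN] PC=0: INC 4 -> ACC=4
Event 2 (INT 0): INT 0 arrives: push (MAIN, PC=1), enter IRQ0 at PC=0 (depth now 1)
Event 3 (INT 0): INT 0 arrives: push (IRQ0, PC=0), enter IRQ0 at PC=0 (depth now 2)
Event 4 (EXEC): [IRQ0] PC=0: DEC 1 -> ACC=3
Event 5 (EXEC): [IRQ0] PC=1: IRET -> resume IRQ0 at PC=0 (depth now 1)
Event 6 (INT 0): INT 0 arrives: push (IRQ0, PC=0), enter IRQ0 at PC=0 (depth now 2)
Event 7 (EXEC): [IRQ0] PC=0: DEC 1 -> ACC=2
Event 8 (EXEC): [IRQ0] PC=1: IRET -> resume IRQ0 at PC=0 (depth now 1)
Event 9 (INT 0): INT 0 arrives: push (IRQ0, PC=0), enter IRQ0 at PC=0 (depth now 2)
Event 10 (EXEC): [IRQ0] PC=0: DEC 1 -> ACC=1
Event 11 (EXEC): [IRQ0] PC=1: IRET -> resume IRQ0 at PC=0 (depth now 1)
Event 12 (EXEC): [IRQ0] PC=0: DEC 1 -> ACC=0
Event 13 (EXEC): [IRQ0] PC=1: IRET -> resume MAIN at PC=1 (depth now 0)
Event 14 (INT 0): INT 0 arrives: push (MAIN, PC=1), enter IRQ0 at PC=0 (depth now 1)
Event 15 (EXEC): [IRQ0] PC=0: DEC 1 -> ACC=-1
Event 16 (EXEC): [IRQ0] PC=1: IRET -> resume MAIN at PC=1 (depth now 0)
Event 17 (EXEC): [MAIN] PC=1: INC 3 -> ACC=2
Event 18 (EXEC): [MAIN] PC=2: NOP
Event 19 (EXEC): [MAIN] PC=3: DEC 3 -> ACC=-1
Event 20 (EXEC): [MAIN] PC=4: DEC 3 -> ACC=-4
Event 21 (INT 0): INT 0 arrives: push (MAIN, PC=5), enter IRQ0 at PC=0 (depth now 1)
Event 22 (EXEC): [IRQ0] PC=0: DEC 1 -> ACC=-5
Event 23 (EXEC): [IRQ0] PC=1: IRET -> resume MAIN at PC=5 (depth now 0)
Event 24 (EXEC): [MAIN] PC=5: INC 5 -> ACC=0
Event 25 (EXEC): [MAIN] PC=6: HALT

Answer: 0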